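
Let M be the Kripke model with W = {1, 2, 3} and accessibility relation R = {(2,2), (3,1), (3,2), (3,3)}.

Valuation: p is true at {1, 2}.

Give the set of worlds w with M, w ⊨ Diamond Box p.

{2, 3}

1: no successors, so Diamond Box p fails. ✗
2: successors {2}; Box p there: 2:T. ✓
3: successors {1, 2, 3}; Box p there: 1:T, 2:T, 3:F. ✓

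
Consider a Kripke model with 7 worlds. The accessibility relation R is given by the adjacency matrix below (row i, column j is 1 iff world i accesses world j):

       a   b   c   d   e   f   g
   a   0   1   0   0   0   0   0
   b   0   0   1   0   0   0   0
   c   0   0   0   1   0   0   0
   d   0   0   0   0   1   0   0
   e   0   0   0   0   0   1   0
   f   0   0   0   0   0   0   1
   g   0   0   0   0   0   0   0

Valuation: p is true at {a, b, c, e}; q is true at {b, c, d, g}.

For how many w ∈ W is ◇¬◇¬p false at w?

4

a: successors {b}; ¬◇¬p there: b:T. ✓
b: successors {c}; ¬◇¬p there: c:F. ✗
c: successors {d}; ¬◇¬p there: d:T. ✓
d: successors {e}; ¬◇¬p there: e:F. ✗
e: successors {f}; ¬◇¬p there: f:F. ✗
f: successors {g}; ¬◇¬p there: g:T. ✓
g: no successors, so ◇¬◇¬p fails. ✗
Satisfying worlds: {a, c, f}.
So ◇¬◇¬p fails at the other 4 worlds.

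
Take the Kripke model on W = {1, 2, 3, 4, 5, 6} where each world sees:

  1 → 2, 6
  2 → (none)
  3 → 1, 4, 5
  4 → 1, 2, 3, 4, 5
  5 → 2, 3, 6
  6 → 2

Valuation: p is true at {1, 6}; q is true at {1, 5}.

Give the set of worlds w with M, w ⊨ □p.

{2}

1: successors {2, 6}; p there: 2:F, 6:T. ✗
2: no successors, so □p holds vacuously. ✓
3: successors {1, 4, 5}; p there: 1:T, 4:F, 5:F. ✗
4: successors {1, 2, 3, 4, 5}; p there: 1:T, 2:F, 3:F, 4:F, 5:F. ✗
5: successors {2, 3, 6}; p there: 2:F, 3:F, 6:T. ✗
6: successors {2}; p there: 2:F. ✗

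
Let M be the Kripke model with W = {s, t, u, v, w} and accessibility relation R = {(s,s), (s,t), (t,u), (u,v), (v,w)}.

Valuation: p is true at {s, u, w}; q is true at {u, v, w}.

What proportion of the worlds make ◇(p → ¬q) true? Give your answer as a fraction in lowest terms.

s: successors {s, t}; p → ¬q there: s:T, t:T. ✓
t: successors {u}; p → ¬q there: u:F. ✗
u: successors {v}; p → ¬q there: v:T. ✓
v: successors {w}; p → ¬q there: w:F. ✗
w: no successors, so ◇(p → ¬q) fails. ✗
That's 2 of 5 worlds, so 2/5.

2/5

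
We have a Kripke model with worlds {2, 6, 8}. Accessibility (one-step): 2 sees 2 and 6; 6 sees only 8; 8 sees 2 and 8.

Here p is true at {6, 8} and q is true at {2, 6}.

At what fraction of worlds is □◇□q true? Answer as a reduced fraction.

2: successors {2, 6}; ◇□q there: 2:T, 6:F. ✗
6: successors {8}; ◇□q there: 8:T. ✓
8: successors {2, 8}; ◇□q there: 2:T, 8:T. ✓
That's 2 of 3 worlds, so 2/3.

2/3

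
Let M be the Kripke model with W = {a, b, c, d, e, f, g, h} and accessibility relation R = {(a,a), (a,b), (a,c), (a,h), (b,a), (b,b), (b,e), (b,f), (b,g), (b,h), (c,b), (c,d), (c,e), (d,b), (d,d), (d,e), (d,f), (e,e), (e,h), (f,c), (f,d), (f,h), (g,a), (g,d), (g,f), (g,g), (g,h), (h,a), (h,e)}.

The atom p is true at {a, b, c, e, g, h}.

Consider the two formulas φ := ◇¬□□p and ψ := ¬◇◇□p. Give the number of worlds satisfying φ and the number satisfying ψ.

For ◇¬□□p:
a: successors {a, b, c, h}; ¬□□p there: a:T, b:T, c:T, h:F. ✓
b: successors {a, b, e, f, g, h}; ¬□□p there: a:T, b:T, e:F, f:T, g:T, h:F. ✓
c: successors {b, d, e}; ¬□□p there: b:T, d:T, e:F. ✓
d: successors {b, d, e, f}; ¬□□p there: b:T, d:T, e:F, f:T. ✓
e: successors {e, h}; ¬□□p there: e:F, h:F. ✗
f: successors {c, d, h}; ¬□□p there: c:T, d:T, h:F. ✓
g: successors {a, d, f, g, h}; ¬□□p there: a:T, d:T, f:T, g:T, h:F. ✓
h: successors {a, e}; ¬□□p there: a:T, e:F. ✓
— 7 worlds.
For ¬◇◇□p:
a: ◇◇□p is T. ✗
b: ◇◇□p is T. ✗
c: ◇◇□p is T. ✗
d: ◇◇□p is T. ✗
e: ◇◇□p is T. ✗
f: ◇◇□p is T. ✗
g: ◇◇□p is T. ✗
h: ◇◇□p is T. ✗
— 0 worlds.

7 and 0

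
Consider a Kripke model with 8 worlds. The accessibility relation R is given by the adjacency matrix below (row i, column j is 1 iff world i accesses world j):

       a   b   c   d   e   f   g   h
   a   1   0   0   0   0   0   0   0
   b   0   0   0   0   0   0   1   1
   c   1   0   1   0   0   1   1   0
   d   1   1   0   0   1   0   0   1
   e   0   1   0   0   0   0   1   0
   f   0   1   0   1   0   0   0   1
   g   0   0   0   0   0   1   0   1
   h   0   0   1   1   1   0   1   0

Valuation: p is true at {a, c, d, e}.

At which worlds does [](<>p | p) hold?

{a, g}

a: successors {a}; <>p | p there: a:T. ✓
b: successors {g, h}; <>p | p there: g:F, h:T. ✗
c: successors {a, c, f, g}; <>p | p there: a:T, c:T, f:T, g:F. ✗
d: successors {a, b, e, h}; <>p | p there: a:T, b:F, e:T, h:T. ✗
e: successors {b, g}; <>p | p there: b:F, g:F. ✗
f: successors {b, d, h}; <>p | p there: b:F, d:T, h:T. ✗
g: successors {f, h}; <>p | p there: f:T, h:T. ✓
h: successors {c, d, e, g}; <>p | p there: c:T, d:T, e:T, g:F. ✗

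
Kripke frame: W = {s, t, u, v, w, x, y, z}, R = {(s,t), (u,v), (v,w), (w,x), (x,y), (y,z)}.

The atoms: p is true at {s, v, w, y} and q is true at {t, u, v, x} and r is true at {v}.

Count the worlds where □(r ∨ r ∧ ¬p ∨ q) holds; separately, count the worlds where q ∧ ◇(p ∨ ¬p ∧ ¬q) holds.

For □(r ∨ r ∧ ¬p ∨ q):
s: successors {t}; r ∨ r ∧ ¬p ∨ q there: t:T. ✓
t: no successors, so □(r ∨ r ∧ ¬p ∨ q) holds vacuously. ✓
u: successors {v}; r ∨ r ∧ ¬p ∨ q there: v:T. ✓
v: successors {w}; r ∨ r ∧ ¬p ∨ q there: w:F. ✗
w: successors {x}; r ∨ r ∧ ¬p ∨ q there: x:T. ✓
x: successors {y}; r ∨ r ∧ ¬p ∨ q there: y:F. ✗
y: successors {z}; r ∨ r ∧ ¬p ∨ q there: z:F. ✗
z: no successors, so □(r ∨ r ∧ ¬p ∨ q) holds vacuously. ✓
— 5 worlds.
For q ∧ ◇(p ∨ ¬p ∧ ¬q):
s: q is F, ◇(p ∨ ¬p ∧ ¬q) is F. ✗
t: q is T, ◇(p ∨ ¬p ∧ ¬q) is F. ✗
u: q is T, ◇(p ∨ ¬p ∧ ¬q) is T. ✓
v: q is T, ◇(p ∨ ¬p ∧ ¬q) is T. ✓
w: q is F, ◇(p ∨ ¬p ∧ ¬q) is F. ✗
x: q is T, ◇(p ∨ ¬p ∧ ¬q) is T. ✓
y: q is F, ◇(p ∨ ¬p ∧ ¬q) is T. ✗
z: q is F, ◇(p ∨ ¬p ∧ ¬q) is F. ✗
— 3 worlds.

5 and 3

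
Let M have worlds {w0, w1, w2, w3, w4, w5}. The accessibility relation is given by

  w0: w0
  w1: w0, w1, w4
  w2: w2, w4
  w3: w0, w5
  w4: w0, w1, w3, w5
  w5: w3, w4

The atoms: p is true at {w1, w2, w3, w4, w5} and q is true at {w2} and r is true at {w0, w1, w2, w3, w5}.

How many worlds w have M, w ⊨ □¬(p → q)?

w0: successors {w0}; ¬(p → q) there: w0:F. ✗
w1: successors {w0, w1, w4}; ¬(p → q) there: w0:F, w1:T, w4:T. ✗
w2: successors {w2, w4}; ¬(p → q) there: w2:F, w4:T. ✗
w3: successors {w0, w5}; ¬(p → q) there: w0:F, w5:T. ✗
w4: successors {w0, w1, w3, w5}; ¬(p → q) there: w0:F, w1:T, w3:T, w5:T. ✗
w5: successors {w3, w4}; ¬(p → q) there: w3:T, w4:T. ✓
Satisfying worlds: {w5}.

1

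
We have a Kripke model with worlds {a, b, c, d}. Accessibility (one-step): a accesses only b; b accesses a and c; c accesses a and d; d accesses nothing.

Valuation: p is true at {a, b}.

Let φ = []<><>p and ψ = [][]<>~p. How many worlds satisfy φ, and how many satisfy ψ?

3 and 2

For []<><>p:
a: successors {b}; <><>p there: b:T. ✓
b: successors {a, c}; <><>p there: a:T, c:T. ✓
c: successors {a, d}; <><>p there: a:T, d:F. ✗
d: no successors, so []<><>p holds vacuously. ✓
— 3 worlds.
For [][]<>~p:
a: successors {b}; []<>~p there: b:F. ✗
b: successors {a, c}; []<>~p there: a:T, c:F. ✗
c: successors {a, d}; []<>~p there: a:T, d:T. ✓
d: no successors, so [][]<>~p holds vacuously. ✓
— 2 worlds.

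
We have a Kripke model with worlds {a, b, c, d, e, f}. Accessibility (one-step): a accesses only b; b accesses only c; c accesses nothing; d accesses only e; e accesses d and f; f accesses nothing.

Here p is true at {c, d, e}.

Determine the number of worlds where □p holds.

4

a: successors {b}; p there: b:F. ✗
b: successors {c}; p there: c:T. ✓
c: no successors, so □p holds vacuously. ✓
d: successors {e}; p there: e:T. ✓
e: successors {d, f}; p there: d:T, f:F. ✗
f: no successors, so □p holds vacuously. ✓
Satisfying worlds: {b, c, d, f}.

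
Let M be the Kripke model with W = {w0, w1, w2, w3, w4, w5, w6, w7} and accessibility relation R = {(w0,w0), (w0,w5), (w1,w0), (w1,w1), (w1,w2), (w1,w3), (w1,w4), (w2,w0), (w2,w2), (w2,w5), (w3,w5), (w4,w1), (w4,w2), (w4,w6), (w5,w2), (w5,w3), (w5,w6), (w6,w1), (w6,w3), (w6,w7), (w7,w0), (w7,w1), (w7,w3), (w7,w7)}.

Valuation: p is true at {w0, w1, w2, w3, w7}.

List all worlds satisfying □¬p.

{w3}

w0: successors {w0, w5}; ¬p there: w0:F, w5:T. ✗
w1: successors {w0, w1, w2, w3, w4}; ¬p there: w0:F, w1:F, w2:F, w3:F, w4:T. ✗
w2: successors {w0, w2, w5}; ¬p there: w0:F, w2:F, w5:T. ✗
w3: successors {w5}; ¬p there: w5:T. ✓
w4: successors {w1, w2, w6}; ¬p there: w1:F, w2:F, w6:T. ✗
w5: successors {w2, w3, w6}; ¬p there: w2:F, w3:F, w6:T. ✗
w6: successors {w1, w3, w7}; ¬p there: w1:F, w3:F, w7:F. ✗
w7: successors {w0, w1, w3, w7}; ¬p there: w0:F, w1:F, w3:F, w7:F. ✗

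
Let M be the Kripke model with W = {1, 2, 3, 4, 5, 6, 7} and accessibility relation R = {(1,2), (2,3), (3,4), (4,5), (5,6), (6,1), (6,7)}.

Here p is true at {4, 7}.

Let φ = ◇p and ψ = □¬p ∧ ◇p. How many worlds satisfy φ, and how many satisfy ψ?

For ◇p:
1: successors {2}; p there: 2:F. ✗
2: successors {3}; p there: 3:F. ✗
3: successors {4}; p there: 4:T. ✓
4: successors {5}; p there: 5:F. ✗
5: successors {6}; p there: 6:F. ✗
6: successors {1, 7}; p there: 1:F, 7:T. ✓
7: no successors, so ◇p fails. ✗
— 2 worlds.
For □¬p ∧ ◇p:
1: □¬p is T, ◇p is F. ✗
2: □¬p is T, ◇p is F. ✗
3: □¬p is F, ◇p is T. ✗
4: □¬p is T, ◇p is F. ✗
5: □¬p is T, ◇p is F. ✗
6: □¬p is F, ◇p is T. ✗
7: □¬p is T, ◇p is F. ✗
— 0 worlds.

2 and 0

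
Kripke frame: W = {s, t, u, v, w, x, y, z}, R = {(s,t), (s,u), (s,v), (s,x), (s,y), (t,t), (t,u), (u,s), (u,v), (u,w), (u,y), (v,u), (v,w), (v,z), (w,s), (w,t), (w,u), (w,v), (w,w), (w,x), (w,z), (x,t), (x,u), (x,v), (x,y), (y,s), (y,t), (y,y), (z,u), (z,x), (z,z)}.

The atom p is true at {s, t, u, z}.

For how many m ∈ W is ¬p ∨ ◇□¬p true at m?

s: ¬p is F, ◇□¬p is F. ✗
t: ¬p is F, ◇□¬p is F. ✗
u: ¬p is F, ◇□¬p is F. ✗
v: ¬p is T, ◇□¬p is F. ✓
w: ¬p is T, ◇□¬p is F. ✓
x: ¬p is T, ◇□¬p is F. ✓
y: ¬p is T, ◇□¬p is F. ✓
z: ¬p is F, ◇□¬p is F. ✗
Satisfying worlds: {v, w, x, y}.

4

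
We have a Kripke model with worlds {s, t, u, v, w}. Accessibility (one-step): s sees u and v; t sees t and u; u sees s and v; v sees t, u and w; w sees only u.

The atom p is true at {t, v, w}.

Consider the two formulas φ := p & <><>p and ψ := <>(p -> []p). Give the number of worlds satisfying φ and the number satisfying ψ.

For p & <><>p:
s: p is F, <><>p is T. ✗
t: p is T, <><>p is T. ✓
u: p is F, <><>p is T. ✗
v: p is T, <><>p is T. ✓
w: p is T, <><>p is T. ✓
— 3 worlds.
For <>(p -> []p):
s: successors {u, v}; p -> []p there: u:T, v:F. ✓
t: successors {t, u}; p -> []p there: t:F, u:T. ✓
u: successors {s, v}; p -> []p there: s:T, v:F. ✓
v: successors {t, u, w}; p -> []p there: t:F, u:T, w:F. ✓
w: successors {u}; p -> []p there: u:T. ✓
— 5 worlds.

3 and 5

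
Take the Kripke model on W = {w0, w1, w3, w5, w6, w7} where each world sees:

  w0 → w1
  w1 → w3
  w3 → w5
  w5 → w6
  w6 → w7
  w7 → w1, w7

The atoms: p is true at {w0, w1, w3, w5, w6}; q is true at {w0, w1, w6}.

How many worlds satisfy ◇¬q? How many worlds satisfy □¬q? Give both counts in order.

4 and 3

For ◇¬q:
w0: successors {w1}; ¬q there: w1:F. ✗
w1: successors {w3}; ¬q there: w3:T. ✓
w3: successors {w5}; ¬q there: w5:T. ✓
w5: successors {w6}; ¬q there: w6:F. ✗
w6: successors {w7}; ¬q there: w7:T. ✓
w7: successors {w1, w7}; ¬q there: w1:F, w7:T. ✓
— 4 worlds.
For □¬q:
w0: successors {w1}; ¬q there: w1:F. ✗
w1: successors {w3}; ¬q there: w3:T. ✓
w3: successors {w5}; ¬q there: w5:T. ✓
w5: successors {w6}; ¬q there: w6:F. ✗
w6: successors {w7}; ¬q there: w7:T. ✓
w7: successors {w1, w7}; ¬q there: w1:F, w7:T. ✗
— 3 worlds.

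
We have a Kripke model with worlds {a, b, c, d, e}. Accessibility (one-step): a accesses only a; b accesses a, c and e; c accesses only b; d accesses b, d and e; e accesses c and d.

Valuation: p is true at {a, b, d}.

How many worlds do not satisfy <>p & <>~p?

a: <>p is T, <>~p is F. ✗
b: <>p is T, <>~p is T. ✓
c: <>p is T, <>~p is F. ✗
d: <>p is T, <>~p is T. ✓
e: <>p is T, <>~p is T. ✓
Satisfying worlds: {b, d, e}.
So <>p & <>~p fails at the other 2 worlds.

2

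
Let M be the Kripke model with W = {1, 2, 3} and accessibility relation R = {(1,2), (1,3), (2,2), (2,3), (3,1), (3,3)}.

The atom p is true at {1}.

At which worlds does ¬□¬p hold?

1: □¬p is T. ✗
2: □¬p is T. ✗
3: □¬p is F. ✓

{3}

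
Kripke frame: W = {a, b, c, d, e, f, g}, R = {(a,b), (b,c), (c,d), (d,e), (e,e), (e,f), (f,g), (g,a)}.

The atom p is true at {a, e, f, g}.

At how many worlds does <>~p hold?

3

a: successors {b}; ~p there: b:T. ✓
b: successors {c}; ~p there: c:T. ✓
c: successors {d}; ~p there: d:T. ✓
d: successors {e}; ~p there: e:F. ✗
e: successors {e, f}; ~p there: e:F, f:F. ✗
f: successors {g}; ~p there: g:F. ✗
g: successors {a}; ~p there: a:F. ✗
Satisfying worlds: {a, b, c}.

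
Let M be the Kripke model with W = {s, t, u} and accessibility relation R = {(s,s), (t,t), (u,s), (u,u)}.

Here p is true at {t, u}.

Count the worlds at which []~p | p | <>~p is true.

s: []~p is T, p | <>~p is T. ✓
t: []~p is F, p | <>~p is T. ✓
u: []~p is F, p | <>~p is T. ✓
Satisfying worlds: {s, t, u}.

3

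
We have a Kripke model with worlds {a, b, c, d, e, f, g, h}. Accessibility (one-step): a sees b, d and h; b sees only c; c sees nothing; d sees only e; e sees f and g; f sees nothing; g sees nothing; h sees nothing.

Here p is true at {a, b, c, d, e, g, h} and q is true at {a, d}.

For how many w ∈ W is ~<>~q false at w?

4

a: <>~q is T. ✗
b: <>~q is T. ✗
c: <>~q is F. ✓
d: <>~q is T. ✗
e: <>~q is T. ✗
f: <>~q is F. ✓
g: <>~q is F. ✓
h: <>~q is F. ✓
Satisfying worlds: {c, f, g, h}.
So ~<>~q fails at the other 4 worlds.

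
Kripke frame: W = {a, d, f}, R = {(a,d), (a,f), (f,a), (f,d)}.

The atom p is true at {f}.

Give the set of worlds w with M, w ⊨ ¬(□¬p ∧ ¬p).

a: □¬p ∧ ¬p is F. ✓
d: □¬p ∧ ¬p is T. ✗
f: □¬p ∧ ¬p is F. ✓

{a, f}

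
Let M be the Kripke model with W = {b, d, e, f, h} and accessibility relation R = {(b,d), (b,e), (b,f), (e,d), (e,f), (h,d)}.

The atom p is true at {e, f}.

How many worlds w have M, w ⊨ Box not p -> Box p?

b: Box not p is F, Box p is F. ✓
d: Box not p is T, Box p is T. ✓
e: Box not p is F, Box p is F. ✓
f: Box not p is T, Box p is T. ✓
h: Box not p is T, Box p is F. ✗
Satisfying worlds: {b, d, e, f}.

4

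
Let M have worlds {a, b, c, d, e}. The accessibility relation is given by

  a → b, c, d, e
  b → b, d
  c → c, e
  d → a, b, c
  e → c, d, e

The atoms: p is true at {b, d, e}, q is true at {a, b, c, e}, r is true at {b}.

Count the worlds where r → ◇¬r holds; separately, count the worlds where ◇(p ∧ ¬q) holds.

5 and 3

For r → ◇¬r:
a: r is F, ◇¬r is T. ✓
b: r is T, ◇¬r is T. ✓
c: r is F, ◇¬r is T. ✓
d: r is F, ◇¬r is T. ✓
e: r is F, ◇¬r is T. ✓
— 5 worlds.
For ◇(p ∧ ¬q):
a: successors {b, c, d, e}; p ∧ ¬q there: b:F, c:F, d:T, e:F. ✓
b: successors {b, d}; p ∧ ¬q there: b:F, d:T. ✓
c: successors {c, e}; p ∧ ¬q there: c:F, e:F. ✗
d: successors {a, b, c}; p ∧ ¬q there: a:F, b:F, c:F. ✗
e: successors {c, d, e}; p ∧ ¬q there: c:F, d:T, e:F. ✓
— 3 worlds.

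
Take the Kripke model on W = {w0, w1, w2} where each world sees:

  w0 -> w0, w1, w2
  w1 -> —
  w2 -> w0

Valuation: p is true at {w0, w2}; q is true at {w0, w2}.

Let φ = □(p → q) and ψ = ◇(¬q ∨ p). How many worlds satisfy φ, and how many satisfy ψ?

3 and 2

For □(p → q):
w0: successors {w0, w1, w2}; p → q there: w0:T, w1:T, w2:T. ✓
w1: no successors, so □(p → q) holds vacuously. ✓
w2: successors {w0}; p → q there: w0:T. ✓
— 3 worlds.
For ◇(¬q ∨ p):
w0: successors {w0, w1, w2}; ¬q ∨ p there: w0:T, w1:T, w2:T. ✓
w1: no successors, so ◇(¬q ∨ p) fails. ✗
w2: successors {w0}; ¬q ∨ p there: w0:T. ✓
— 2 worlds.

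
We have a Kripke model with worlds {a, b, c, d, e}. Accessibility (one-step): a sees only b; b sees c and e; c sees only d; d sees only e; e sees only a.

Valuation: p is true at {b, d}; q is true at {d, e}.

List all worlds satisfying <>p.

a: successors {b}; p there: b:T. ✓
b: successors {c, e}; p there: c:F, e:F. ✗
c: successors {d}; p there: d:T. ✓
d: successors {e}; p there: e:F. ✗
e: successors {a}; p there: a:F. ✗

{a, c}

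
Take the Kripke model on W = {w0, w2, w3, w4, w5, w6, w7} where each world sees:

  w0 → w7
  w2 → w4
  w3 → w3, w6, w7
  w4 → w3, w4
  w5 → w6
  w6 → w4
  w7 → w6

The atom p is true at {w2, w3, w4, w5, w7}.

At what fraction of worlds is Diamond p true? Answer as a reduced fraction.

w0: successors {w7}; p there: w7:T. ✓
w2: successors {w4}; p there: w4:T. ✓
w3: successors {w3, w6, w7}; p there: w3:T, w6:F, w7:T. ✓
w4: successors {w3, w4}; p there: w3:T, w4:T. ✓
w5: successors {w6}; p there: w6:F. ✗
w6: successors {w4}; p there: w4:T. ✓
w7: successors {w6}; p there: w6:F. ✗
That's 5 of 7 worlds, so 5/7.

5/7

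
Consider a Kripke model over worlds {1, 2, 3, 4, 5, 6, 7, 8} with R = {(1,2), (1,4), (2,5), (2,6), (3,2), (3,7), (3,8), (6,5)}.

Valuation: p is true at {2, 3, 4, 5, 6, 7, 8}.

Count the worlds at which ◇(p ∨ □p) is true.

1: successors {2, 4}; p ∨ □p there: 2:T, 4:T. ✓
2: successors {5, 6}; p ∨ □p there: 5:T, 6:T. ✓
3: successors {2, 7, 8}; p ∨ □p there: 2:T, 7:T, 8:T. ✓
4: no successors, so ◇(p ∨ □p) fails. ✗
5: no successors, so ◇(p ∨ □p) fails. ✗
6: successors {5}; p ∨ □p there: 5:T. ✓
7: no successors, so ◇(p ∨ □p) fails. ✗
8: no successors, so ◇(p ∨ □p) fails. ✗
Satisfying worlds: {1, 2, 3, 6}.

4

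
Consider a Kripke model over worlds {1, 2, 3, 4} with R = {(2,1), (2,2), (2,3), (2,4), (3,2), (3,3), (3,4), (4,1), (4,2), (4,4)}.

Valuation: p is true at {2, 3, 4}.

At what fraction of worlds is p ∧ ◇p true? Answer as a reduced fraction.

3/4

1: p is F, ◇p is F. ✗
2: p is T, ◇p is T. ✓
3: p is T, ◇p is T. ✓
4: p is T, ◇p is T. ✓
That's 3 of 4 worlds, so 3/4.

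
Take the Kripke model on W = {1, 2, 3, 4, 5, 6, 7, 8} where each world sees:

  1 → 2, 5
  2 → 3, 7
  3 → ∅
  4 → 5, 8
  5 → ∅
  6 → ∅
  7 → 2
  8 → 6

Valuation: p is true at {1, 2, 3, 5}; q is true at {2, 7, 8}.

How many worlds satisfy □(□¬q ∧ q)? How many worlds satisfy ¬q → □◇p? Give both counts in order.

For □(□¬q ∧ q):
1: successors {2, 5}; □¬q ∧ q there: 2:F, 5:F. ✗
2: successors {3, 7}; □¬q ∧ q there: 3:F, 7:F. ✗
3: no successors, so □(□¬q ∧ q) holds vacuously. ✓
4: successors {5, 8}; □¬q ∧ q there: 5:F, 8:T. ✗
5: no successors, so □(□¬q ∧ q) holds vacuously. ✓
6: no successors, so □(□¬q ∧ q) holds vacuously. ✓
7: successors {2}; □¬q ∧ q there: 2:F. ✗
8: successors {6}; □¬q ∧ q there: 6:F. ✗
— 3 worlds.
For ¬q → □◇p:
1: ¬q is T, □◇p is F. ✗
2: ¬q is F, □◇p is F. ✓
3: ¬q is T, □◇p is T. ✓
4: ¬q is T, □◇p is F. ✗
5: ¬q is T, □◇p is T. ✓
6: ¬q is T, □◇p is T. ✓
7: ¬q is F, □◇p is T. ✓
8: ¬q is F, □◇p is F. ✓
— 6 worlds.

3 and 6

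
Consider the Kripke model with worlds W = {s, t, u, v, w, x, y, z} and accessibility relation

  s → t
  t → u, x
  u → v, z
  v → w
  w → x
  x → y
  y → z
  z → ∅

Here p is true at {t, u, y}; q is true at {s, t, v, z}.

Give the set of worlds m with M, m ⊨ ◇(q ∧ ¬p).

{u, y}

s: successors {t}; q ∧ ¬p there: t:F. ✗
t: successors {u, x}; q ∧ ¬p there: u:F, x:F. ✗
u: successors {v, z}; q ∧ ¬p there: v:T, z:T. ✓
v: successors {w}; q ∧ ¬p there: w:F. ✗
w: successors {x}; q ∧ ¬p there: x:F. ✗
x: successors {y}; q ∧ ¬p there: y:F. ✗
y: successors {z}; q ∧ ¬p there: z:T. ✓
z: no successors, so ◇(q ∧ ¬p) fails. ✗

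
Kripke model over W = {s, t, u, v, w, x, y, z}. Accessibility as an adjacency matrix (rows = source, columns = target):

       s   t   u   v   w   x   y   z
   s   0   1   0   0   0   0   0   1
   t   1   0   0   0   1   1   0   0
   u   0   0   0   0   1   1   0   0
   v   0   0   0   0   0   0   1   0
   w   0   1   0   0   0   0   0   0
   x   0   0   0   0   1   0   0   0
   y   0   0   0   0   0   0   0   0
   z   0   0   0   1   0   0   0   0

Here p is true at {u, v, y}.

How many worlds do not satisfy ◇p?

6

s: successors {t, z}; p there: t:F, z:F. ✗
t: successors {s, w, x}; p there: s:F, w:F, x:F. ✗
u: successors {w, x}; p there: w:F, x:F. ✗
v: successors {y}; p there: y:T. ✓
w: successors {t}; p there: t:F. ✗
x: successors {w}; p there: w:F. ✗
y: no successors, so ◇p fails. ✗
z: successors {v}; p there: v:T. ✓
Satisfying worlds: {v, z}.
So ◇p fails at the other 6 worlds.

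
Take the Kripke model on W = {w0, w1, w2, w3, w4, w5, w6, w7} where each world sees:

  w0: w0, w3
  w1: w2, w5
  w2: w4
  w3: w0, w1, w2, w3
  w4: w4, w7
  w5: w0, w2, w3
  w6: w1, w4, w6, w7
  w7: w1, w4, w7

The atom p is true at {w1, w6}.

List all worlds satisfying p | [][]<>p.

w0: p is F, [][]<>p is F. ✗
w1: p is T, [][]<>p is F. ✓
w2: p is F, [][]<>p is F. ✗
w3: p is F, [][]<>p is F. ✗
w4: p is F, [][]<>p is F. ✗
w5: p is F, [][]<>p is F. ✗
w6: p is T, [][]<>p is F. ✓
w7: p is F, [][]<>p is F. ✗

{w1, w6}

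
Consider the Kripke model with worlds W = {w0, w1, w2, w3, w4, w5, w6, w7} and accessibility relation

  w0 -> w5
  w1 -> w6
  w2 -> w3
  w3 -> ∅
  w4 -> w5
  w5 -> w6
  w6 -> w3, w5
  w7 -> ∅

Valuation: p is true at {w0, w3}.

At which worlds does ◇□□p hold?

w0: successors {w5}; □□p there: w5:F. ✗
w1: successors {w6}; □□p there: w6:F. ✗
w2: successors {w3}; □□p there: w3:T. ✓
w3: no successors, so ◇□□p fails. ✗
w4: successors {w5}; □□p there: w5:F. ✗
w5: successors {w6}; □□p there: w6:F. ✗
w6: successors {w3, w5}; □□p there: w3:T, w5:F. ✓
w7: no successors, so ◇□□p fails. ✗

{w2, w6}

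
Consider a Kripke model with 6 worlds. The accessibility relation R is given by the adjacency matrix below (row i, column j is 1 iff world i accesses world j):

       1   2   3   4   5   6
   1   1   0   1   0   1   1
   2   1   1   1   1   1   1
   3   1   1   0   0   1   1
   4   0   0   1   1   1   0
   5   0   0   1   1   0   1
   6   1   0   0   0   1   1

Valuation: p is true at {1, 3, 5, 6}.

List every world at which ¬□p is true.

1: □p is T. ✗
2: □p is F. ✓
3: □p is F. ✓
4: □p is F. ✓
5: □p is F. ✓
6: □p is T. ✗

{2, 3, 4, 5}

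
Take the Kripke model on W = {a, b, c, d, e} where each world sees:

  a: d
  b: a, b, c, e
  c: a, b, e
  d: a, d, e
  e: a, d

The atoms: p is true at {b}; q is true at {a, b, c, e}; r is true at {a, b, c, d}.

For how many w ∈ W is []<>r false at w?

0

a: successors {d}; <>r there: d:T. ✓
b: successors {a, b, c, e}; <>r there: a:T, b:T, c:T, e:T. ✓
c: successors {a, b, e}; <>r there: a:T, b:T, e:T. ✓
d: successors {a, d, e}; <>r there: a:T, d:T, e:T. ✓
e: successors {a, d}; <>r there: a:T, d:T. ✓
Satisfying worlds: {a, b, c, d, e}.
So []<>r fails at the other 0 worlds.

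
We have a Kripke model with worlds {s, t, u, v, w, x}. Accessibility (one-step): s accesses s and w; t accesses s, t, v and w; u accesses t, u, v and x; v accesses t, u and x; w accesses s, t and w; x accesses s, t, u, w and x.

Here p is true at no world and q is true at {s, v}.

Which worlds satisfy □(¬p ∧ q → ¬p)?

{s, t, u, v, w, x}

s: successors {s, w}; ¬p ∧ q → ¬p there: s:T, w:T. ✓
t: successors {s, t, v, w}; ¬p ∧ q → ¬p there: s:T, t:T, v:T, w:T. ✓
u: successors {t, u, v, x}; ¬p ∧ q → ¬p there: t:T, u:T, v:T, x:T. ✓
v: successors {t, u, x}; ¬p ∧ q → ¬p there: t:T, u:T, x:T. ✓
w: successors {s, t, w}; ¬p ∧ q → ¬p there: s:T, t:T, w:T. ✓
x: successors {s, t, u, w, x}; ¬p ∧ q → ¬p there: s:T, t:T, u:T, w:T, x:T. ✓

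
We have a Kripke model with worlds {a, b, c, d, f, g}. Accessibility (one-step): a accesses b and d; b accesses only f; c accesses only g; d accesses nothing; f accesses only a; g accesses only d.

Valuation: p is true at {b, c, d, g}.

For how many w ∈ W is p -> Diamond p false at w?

2

a: p is F, Diamond p is T. ✓
b: p is T, Diamond p is F. ✗
c: p is T, Diamond p is T. ✓
d: p is T, Diamond p is F. ✗
f: p is F, Diamond p is F. ✓
g: p is T, Diamond p is T. ✓
Satisfying worlds: {a, c, f, g}.
So p -> Diamond p fails at the other 2 worlds.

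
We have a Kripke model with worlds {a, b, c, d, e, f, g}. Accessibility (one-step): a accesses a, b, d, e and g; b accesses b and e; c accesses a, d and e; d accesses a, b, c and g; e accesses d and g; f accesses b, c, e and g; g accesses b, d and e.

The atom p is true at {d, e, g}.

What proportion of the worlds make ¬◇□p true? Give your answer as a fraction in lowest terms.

2/7

a: ◇□p is T. ✗
b: ◇□p is T. ✗
c: ◇□p is T. ✗
d: ◇□p is F. ✓
e: ◇□p is F. ✓
f: ◇□p is T. ✗
g: ◇□p is T. ✗
That's 2 of 7 worlds, so 2/7.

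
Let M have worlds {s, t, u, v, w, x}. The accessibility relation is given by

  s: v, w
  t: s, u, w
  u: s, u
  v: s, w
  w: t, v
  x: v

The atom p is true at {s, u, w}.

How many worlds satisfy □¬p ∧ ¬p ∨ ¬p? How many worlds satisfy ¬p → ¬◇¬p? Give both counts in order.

3 and 5

For □¬p ∧ ¬p ∨ ¬p:
s: □¬p ∧ ¬p is F, ¬p is F. ✗
t: □¬p ∧ ¬p is F, ¬p is T. ✓
u: □¬p ∧ ¬p is F, ¬p is F. ✗
v: □¬p ∧ ¬p is F, ¬p is T. ✓
w: □¬p ∧ ¬p is F, ¬p is F. ✗
x: □¬p ∧ ¬p is T, ¬p is T. ✓
— 3 worlds.
For ¬p → ¬◇¬p:
s: ¬p is F, ¬◇¬p is F. ✓
t: ¬p is T, ¬◇¬p is T. ✓
u: ¬p is F, ¬◇¬p is T. ✓
v: ¬p is T, ¬◇¬p is T. ✓
w: ¬p is F, ¬◇¬p is F. ✓
x: ¬p is T, ¬◇¬p is F. ✗
— 5 worlds.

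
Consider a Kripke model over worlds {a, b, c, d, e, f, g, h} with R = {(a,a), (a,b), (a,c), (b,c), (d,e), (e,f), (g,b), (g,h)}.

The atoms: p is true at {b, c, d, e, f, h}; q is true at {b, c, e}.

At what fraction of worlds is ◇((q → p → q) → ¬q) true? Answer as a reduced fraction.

3/8

a: successors {a, b, c}; (q → p → q) → ¬q there: a:T, b:F, c:F. ✓
b: successors {c}; (q → p → q) → ¬q there: c:F. ✗
c: no successors, so ◇((q → p → q) → ¬q) fails. ✗
d: successors {e}; (q → p → q) → ¬q there: e:F. ✗
e: successors {f}; (q → p → q) → ¬q there: f:T. ✓
f: no successors, so ◇((q → p → q) → ¬q) fails. ✗
g: successors {b, h}; (q → p → q) → ¬q there: b:F, h:T. ✓
h: no successors, so ◇((q → p → q) → ¬q) fails. ✗
That's 3 of 8 worlds, so 3/8.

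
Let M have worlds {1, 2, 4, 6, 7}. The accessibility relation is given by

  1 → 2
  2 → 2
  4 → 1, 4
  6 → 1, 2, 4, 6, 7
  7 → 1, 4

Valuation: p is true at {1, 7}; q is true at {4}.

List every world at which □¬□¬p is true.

1: successors {2}; ¬□¬p there: 2:F. ✗
2: successors {2}; ¬□¬p there: 2:F. ✗
4: successors {1, 4}; ¬□¬p there: 1:F, 4:T. ✗
6: successors {1, 2, 4, 6, 7}; ¬□¬p there: 1:F, 2:F, 4:T, 6:T, 7:T. ✗
7: successors {1, 4}; ¬□¬p there: 1:F, 4:T. ✗

∅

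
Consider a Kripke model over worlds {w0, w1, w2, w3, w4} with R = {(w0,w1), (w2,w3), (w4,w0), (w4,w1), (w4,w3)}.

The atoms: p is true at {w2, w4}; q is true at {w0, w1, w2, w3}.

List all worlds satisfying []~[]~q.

w0: successors {w1}; ~[]~q there: w1:F. ✗
w1: no successors, so []~[]~q holds vacuously. ✓
w2: successors {w3}; ~[]~q there: w3:F. ✗
w3: no successors, so []~[]~q holds vacuously. ✓
w4: successors {w0, w1, w3}; ~[]~q there: w0:T, w1:F, w3:F. ✗

{w1, w3}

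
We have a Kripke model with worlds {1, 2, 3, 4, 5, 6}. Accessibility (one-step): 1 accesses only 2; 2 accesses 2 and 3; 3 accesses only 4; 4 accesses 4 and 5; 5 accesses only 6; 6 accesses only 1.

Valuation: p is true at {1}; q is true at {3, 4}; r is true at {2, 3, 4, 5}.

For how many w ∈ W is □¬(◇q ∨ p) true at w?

1

1: successors {2}; ¬(◇q ∨ p) there: 2:F. ✗
2: successors {2, 3}; ¬(◇q ∨ p) there: 2:F, 3:F. ✗
3: successors {4}; ¬(◇q ∨ p) there: 4:F. ✗
4: successors {4, 5}; ¬(◇q ∨ p) there: 4:F, 5:T. ✗
5: successors {6}; ¬(◇q ∨ p) there: 6:T. ✓
6: successors {1}; ¬(◇q ∨ p) there: 1:F. ✗
Satisfying worlds: {5}.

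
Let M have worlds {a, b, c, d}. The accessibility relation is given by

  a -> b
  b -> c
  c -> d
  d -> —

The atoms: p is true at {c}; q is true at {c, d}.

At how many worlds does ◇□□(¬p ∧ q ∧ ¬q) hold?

a: successors {b}; □□(¬p ∧ q ∧ ¬q) there: b:F. ✗
b: successors {c}; □□(¬p ∧ q ∧ ¬q) there: c:T. ✓
c: successors {d}; □□(¬p ∧ q ∧ ¬q) there: d:T. ✓
d: no successors, so ◇□□(¬p ∧ q ∧ ¬q) fails. ✗
Satisfying worlds: {b, c}.

2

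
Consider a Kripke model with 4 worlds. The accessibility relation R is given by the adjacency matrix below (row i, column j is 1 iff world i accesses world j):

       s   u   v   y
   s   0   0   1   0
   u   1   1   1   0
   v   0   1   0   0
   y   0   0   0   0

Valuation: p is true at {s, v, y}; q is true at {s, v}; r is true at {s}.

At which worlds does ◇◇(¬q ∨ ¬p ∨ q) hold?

{s, u, v}

s: successors {v}; ◇(¬q ∨ ¬p ∨ q) there: v:T. ✓
u: successors {s, u, v}; ◇(¬q ∨ ¬p ∨ q) there: s:T, u:T, v:T. ✓
v: successors {u}; ◇(¬q ∨ ¬p ∨ q) there: u:T. ✓
y: no successors, so ◇◇(¬q ∨ ¬p ∨ q) fails. ✗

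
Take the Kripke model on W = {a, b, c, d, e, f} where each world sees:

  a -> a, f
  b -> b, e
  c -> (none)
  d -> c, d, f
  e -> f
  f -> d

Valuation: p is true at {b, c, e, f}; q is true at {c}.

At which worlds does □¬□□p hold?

a: successors {a, f}; ¬□□p there: a:T, f:T. ✓
b: successors {b, e}; ¬□□p there: b:F, e:T. ✗
c: no successors, so □¬□□p holds vacuously. ✓
d: successors {c, d, f}; ¬□□p there: c:F, d:T, f:T. ✗
e: successors {f}; ¬□□p there: f:T. ✓
f: successors {d}; ¬□□p there: d:T. ✓

{a, c, e, f}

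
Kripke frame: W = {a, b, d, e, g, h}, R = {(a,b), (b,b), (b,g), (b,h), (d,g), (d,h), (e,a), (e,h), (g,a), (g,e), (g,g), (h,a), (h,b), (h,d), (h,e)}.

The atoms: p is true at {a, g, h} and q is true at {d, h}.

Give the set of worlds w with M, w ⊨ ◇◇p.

{a, b, d, e, g, h}

a: successors {b}; ◇p there: b:T. ✓
b: successors {b, g, h}; ◇p there: b:T, g:T, h:T. ✓
d: successors {g, h}; ◇p there: g:T, h:T. ✓
e: successors {a, h}; ◇p there: a:F, h:T. ✓
g: successors {a, e, g}; ◇p there: a:F, e:T, g:T. ✓
h: successors {a, b, d, e}; ◇p there: a:F, b:T, d:T, e:T. ✓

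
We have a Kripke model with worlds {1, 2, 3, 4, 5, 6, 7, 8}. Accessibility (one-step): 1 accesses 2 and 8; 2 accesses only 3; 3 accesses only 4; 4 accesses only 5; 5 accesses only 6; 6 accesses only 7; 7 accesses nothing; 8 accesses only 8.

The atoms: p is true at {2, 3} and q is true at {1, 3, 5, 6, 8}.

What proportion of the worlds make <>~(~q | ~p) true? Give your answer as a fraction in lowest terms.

1/8

1: successors {2, 8}; ~(~q | ~p) there: 2:F, 8:F. ✗
2: successors {3}; ~(~q | ~p) there: 3:T. ✓
3: successors {4}; ~(~q | ~p) there: 4:F. ✗
4: successors {5}; ~(~q | ~p) there: 5:F. ✗
5: successors {6}; ~(~q | ~p) there: 6:F. ✗
6: successors {7}; ~(~q | ~p) there: 7:F. ✗
7: no successors, so <>~(~q | ~p) fails. ✗
8: successors {8}; ~(~q | ~p) there: 8:F. ✗
That's 1 of 8 worlds, so 1/8.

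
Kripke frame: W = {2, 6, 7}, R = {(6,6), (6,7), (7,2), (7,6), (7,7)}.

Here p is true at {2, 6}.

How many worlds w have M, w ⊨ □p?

1

2: no successors, so □p holds vacuously. ✓
6: successors {6, 7}; p there: 6:T, 7:F. ✗
7: successors {2, 6, 7}; p there: 2:T, 6:T, 7:F. ✗
Satisfying worlds: {2}.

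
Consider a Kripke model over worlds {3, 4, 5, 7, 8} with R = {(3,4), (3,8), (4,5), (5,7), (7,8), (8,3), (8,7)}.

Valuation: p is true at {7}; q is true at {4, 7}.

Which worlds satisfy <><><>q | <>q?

{3, 5, 7, 8}

3: <><><>q is T, <>q is T. ✓
4: <><><>q is F, <>q is F. ✗
5: <><><>q is T, <>q is T. ✓
7: <><><>q is T, <>q is F. ✓
8: <><><>q is T, <>q is T. ✓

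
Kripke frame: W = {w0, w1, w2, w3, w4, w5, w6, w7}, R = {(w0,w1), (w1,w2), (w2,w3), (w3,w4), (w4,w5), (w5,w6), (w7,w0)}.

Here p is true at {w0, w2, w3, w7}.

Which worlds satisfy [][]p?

w0: successors {w1}; []p there: w1:T. ✓
w1: successors {w2}; []p there: w2:T. ✓
w2: successors {w3}; []p there: w3:F. ✗
w3: successors {w4}; []p there: w4:F. ✗
w4: successors {w5}; []p there: w5:F. ✗
w5: successors {w6}; []p there: w6:T. ✓
w6: no successors, so [][]p holds vacuously. ✓
w7: successors {w0}; []p there: w0:F. ✗

{w0, w1, w5, w6}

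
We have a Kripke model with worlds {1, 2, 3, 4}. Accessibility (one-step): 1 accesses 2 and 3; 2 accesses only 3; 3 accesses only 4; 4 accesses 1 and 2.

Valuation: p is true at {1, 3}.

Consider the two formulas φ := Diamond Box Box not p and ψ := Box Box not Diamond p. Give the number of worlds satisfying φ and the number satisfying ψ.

2 and 0

For Diamond Box Box not p:
1: successors {2, 3}; Box Box not p there: 2:T, 3:F. ✓
2: successors {3}; Box Box not p there: 3:F. ✗
3: successors {4}; Box Box not p there: 4:F. ✗
4: successors {1, 2}; Box Box not p there: 1:F, 2:T. ✓
— 2 worlds.
For Box Box not Diamond p:
1: successors {2, 3}; Box not Diamond p there: 2:T, 3:F. ✗
2: successors {3}; Box not Diamond p there: 3:F. ✗
3: successors {4}; Box not Diamond p there: 4:F. ✗
4: successors {1, 2}; Box not Diamond p there: 1:F, 2:T. ✗
— 0 worlds.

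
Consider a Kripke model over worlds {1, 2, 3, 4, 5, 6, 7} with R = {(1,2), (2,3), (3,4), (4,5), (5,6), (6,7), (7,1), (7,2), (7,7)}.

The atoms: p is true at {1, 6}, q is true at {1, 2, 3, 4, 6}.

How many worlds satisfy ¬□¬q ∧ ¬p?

1: ¬□¬q is T, ¬p is F. ✗
2: ¬□¬q is T, ¬p is T. ✓
3: ¬□¬q is T, ¬p is T. ✓
4: ¬□¬q is F, ¬p is T. ✗
5: ¬□¬q is T, ¬p is T. ✓
6: ¬□¬q is F, ¬p is F. ✗
7: ¬□¬q is T, ¬p is T. ✓
Satisfying worlds: {2, 3, 5, 7}.

4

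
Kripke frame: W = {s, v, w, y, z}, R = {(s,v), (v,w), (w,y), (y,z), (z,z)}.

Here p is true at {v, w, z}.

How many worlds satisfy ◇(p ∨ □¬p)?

4

s: successors {v}; p ∨ □¬p there: v:T. ✓
v: successors {w}; p ∨ □¬p there: w:T. ✓
w: successors {y}; p ∨ □¬p there: y:F. ✗
y: successors {z}; p ∨ □¬p there: z:T. ✓
z: successors {z}; p ∨ □¬p there: z:T. ✓
Satisfying worlds: {s, v, y, z}.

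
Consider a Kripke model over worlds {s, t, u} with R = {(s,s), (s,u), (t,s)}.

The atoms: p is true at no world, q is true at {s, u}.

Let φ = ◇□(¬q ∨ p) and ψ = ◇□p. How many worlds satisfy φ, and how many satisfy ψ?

For ◇□(¬q ∨ p):
s: successors {s, u}; □(¬q ∨ p) there: s:F, u:T. ✓
t: successors {s}; □(¬q ∨ p) there: s:F. ✗
u: no successors, so ◇□(¬q ∨ p) fails. ✗
— 1 world.
For ◇□p:
s: successors {s, u}; □p there: s:F, u:T. ✓
t: successors {s}; □p there: s:F. ✗
u: no successors, so ◇□p fails. ✗
— 1 world.

1 and 1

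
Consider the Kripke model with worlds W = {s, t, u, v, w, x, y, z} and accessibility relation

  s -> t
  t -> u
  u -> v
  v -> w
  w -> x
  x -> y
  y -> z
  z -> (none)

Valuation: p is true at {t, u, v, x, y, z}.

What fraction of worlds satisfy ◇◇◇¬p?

1/8

s: successors {t}; ◇◇¬p there: t:F. ✗
t: successors {u}; ◇◇¬p there: u:T. ✓
u: successors {v}; ◇◇¬p there: v:F. ✗
v: successors {w}; ◇◇¬p there: w:F. ✗
w: successors {x}; ◇◇¬p there: x:F. ✗
x: successors {y}; ◇◇¬p there: y:F. ✗
y: successors {z}; ◇◇¬p there: z:F. ✗
z: no successors, so ◇◇◇¬p fails. ✗
That's 1 of 8 worlds, so 1/8.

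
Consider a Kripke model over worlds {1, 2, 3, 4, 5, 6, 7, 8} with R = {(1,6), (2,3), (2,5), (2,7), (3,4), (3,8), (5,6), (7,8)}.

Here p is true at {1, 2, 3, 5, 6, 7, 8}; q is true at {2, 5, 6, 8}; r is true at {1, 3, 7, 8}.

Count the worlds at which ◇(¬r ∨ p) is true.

5

1: successors {6}; ¬r ∨ p there: 6:T. ✓
2: successors {3, 5, 7}; ¬r ∨ p there: 3:T, 5:T, 7:T. ✓
3: successors {4, 8}; ¬r ∨ p there: 4:T, 8:T. ✓
4: no successors, so ◇(¬r ∨ p) fails. ✗
5: successors {6}; ¬r ∨ p there: 6:T. ✓
6: no successors, so ◇(¬r ∨ p) fails. ✗
7: successors {8}; ¬r ∨ p there: 8:T. ✓
8: no successors, so ◇(¬r ∨ p) fails. ✗
Satisfying worlds: {1, 2, 3, 5, 7}.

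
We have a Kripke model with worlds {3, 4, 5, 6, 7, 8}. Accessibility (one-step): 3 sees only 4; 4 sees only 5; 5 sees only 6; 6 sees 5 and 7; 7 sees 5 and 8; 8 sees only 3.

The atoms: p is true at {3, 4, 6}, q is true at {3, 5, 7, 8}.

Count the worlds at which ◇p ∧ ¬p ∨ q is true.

3: ◇p ∧ ¬p is F, q is T. ✓
4: ◇p ∧ ¬p is F, q is F. ✗
5: ◇p ∧ ¬p is T, q is T. ✓
6: ◇p ∧ ¬p is F, q is F. ✗
7: ◇p ∧ ¬p is F, q is T. ✓
8: ◇p ∧ ¬p is T, q is T. ✓
Satisfying worlds: {3, 5, 7, 8}.

4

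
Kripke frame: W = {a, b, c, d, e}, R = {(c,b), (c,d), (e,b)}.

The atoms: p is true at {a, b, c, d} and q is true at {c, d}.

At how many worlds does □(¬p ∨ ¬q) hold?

a: no successors, so □(¬p ∨ ¬q) holds vacuously. ✓
b: no successors, so □(¬p ∨ ¬q) holds vacuously. ✓
c: successors {b, d}; ¬p ∨ ¬q there: b:T, d:F. ✗
d: no successors, so □(¬p ∨ ¬q) holds vacuously. ✓
e: successors {b}; ¬p ∨ ¬q there: b:T. ✓
Satisfying worlds: {a, b, d, e}.

4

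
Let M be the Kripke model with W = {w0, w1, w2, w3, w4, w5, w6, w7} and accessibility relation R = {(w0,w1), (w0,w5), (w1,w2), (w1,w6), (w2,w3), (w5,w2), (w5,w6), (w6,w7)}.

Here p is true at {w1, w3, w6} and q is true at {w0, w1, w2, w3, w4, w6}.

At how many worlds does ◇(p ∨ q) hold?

w0: successors {w1, w5}; p ∨ q there: w1:T, w5:F. ✓
w1: successors {w2, w6}; p ∨ q there: w2:T, w6:T. ✓
w2: successors {w3}; p ∨ q there: w3:T. ✓
w3: no successors, so ◇(p ∨ q) fails. ✗
w4: no successors, so ◇(p ∨ q) fails. ✗
w5: successors {w2, w6}; p ∨ q there: w2:T, w6:T. ✓
w6: successors {w7}; p ∨ q there: w7:F. ✗
w7: no successors, so ◇(p ∨ q) fails. ✗
Satisfying worlds: {w0, w1, w2, w5}.

4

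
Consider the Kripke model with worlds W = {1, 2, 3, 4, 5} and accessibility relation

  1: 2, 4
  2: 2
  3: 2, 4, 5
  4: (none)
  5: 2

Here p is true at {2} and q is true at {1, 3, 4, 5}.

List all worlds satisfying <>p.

1: successors {2, 4}; p there: 2:T, 4:F. ✓
2: successors {2}; p there: 2:T. ✓
3: successors {2, 4, 5}; p there: 2:T, 4:F, 5:F. ✓
4: no successors, so <>p fails. ✗
5: successors {2}; p there: 2:T. ✓

{1, 2, 3, 5}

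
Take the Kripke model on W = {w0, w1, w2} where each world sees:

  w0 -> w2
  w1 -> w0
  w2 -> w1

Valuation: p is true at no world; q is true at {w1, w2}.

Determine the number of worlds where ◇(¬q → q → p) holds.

3

w0: successors {w2}; ¬q → q → p there: w2:T. ✓
w1: successors {w0}; ¬q → q → p there: w0:T. ✓
w2: successors {w1}; ¬q → q → p there: w1:T. ✓
Satisfying worlds: {w0, w1, w2}.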